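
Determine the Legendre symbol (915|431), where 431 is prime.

1

Euler's criterion: (915/431) ≡ 53^215 (mod 431).
53^2 ≡ 223 (mod 431)
53^4 ≡ 164 (mod 431)
53^8 ≡ 174 (mod 431)
53^16 ≡ 106 (mod 431)
53^32 ≡ 30 (mod 431)
53^64 ≡ 38 (mod 431)
53^128 ≡ 151 (mod 431)
53^215 = 53^(128+64+16+4+2+1) ≡ 1 (mod 431).
Result is 1, so (915/431) = 1.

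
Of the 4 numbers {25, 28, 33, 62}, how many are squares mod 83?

3

(25/83) = +1 → QR.
(28/83) = +1 → QR.
(33/83) = +1 → QR.
(62/83) = -1 → non-residue.
Total quadratic residues among the 4: 3.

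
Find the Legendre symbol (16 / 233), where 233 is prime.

Pull out 2^4: since 233 ≡ 1 (mod 8), (2/233) = +1, so (2/233)^4 = +1.
Reached (1/233) = 1. Collecting the sign flips along the way, the symbol is +1.

1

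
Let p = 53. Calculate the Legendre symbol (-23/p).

Euler's criterion: (-23/53) ≡ 30^26 (mod 53).
30^2 ≡ 52 (mod 53)
30^4 ≡ 1 (mod 53)
30^8 ≡ 1 (mod 53)
30^16 ≡ 1 (mod 53)
30^26 = 30^(16+8+2) ≡ 52 (mod 53).
Result is 52 ≡ −1, so (-23/53) = −1.

-1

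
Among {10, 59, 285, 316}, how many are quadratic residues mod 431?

3

(10/431) = +1 → QR.
(59/431) = +1 → QR.
(285/431) = +1 → QR.
(316/431) = -1 → non-residue.
Total quadratic residues among the 4: 3.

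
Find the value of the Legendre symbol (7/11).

Reciprocity: 7 ≡ 3 and 11 ≡ 3 (mod 4), so (7/11) = −(11/7).
Reduce top mod 7: now compute (4/7).
Pull out 2^2: since 7 ≡ 7 (mod 8), (2/7) = +1, so (2/7)^2 = +1.
Reached (1/7) = 1. Collecting the sign flips along the way, the symbol is -1.

-1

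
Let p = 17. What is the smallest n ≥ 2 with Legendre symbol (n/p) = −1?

(2/17) = +1, so 2 is a residue.
(3/17) = −1, so 3 is the smallest positive non-residue mod 17.

3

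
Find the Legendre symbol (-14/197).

-1

First reduce: -14 ≡ 183 (mod 197).
Reciprocity: 183 ≡ 3 and 197 ≡ 1 (mod 4), so (183/197) = +(197/183).
Reduce top mod 183: now compute (14/183).
Pull out 2: since 183 ≡ 7 (mod 8), (2/183) = +1.
Reciprocity: 7 ≡ 3 and 183 ≡ 3 (mod 4), so (7/183) = −(183/7).
Reduce top mod 7: now compute (1/7).
Reached (1/7) = 1. Collecting the sign flips along the way, the symbol is -1.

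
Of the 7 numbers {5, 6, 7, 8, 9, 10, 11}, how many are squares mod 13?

(5/13) = -1 → non-residue.
(6/13) = -1 → non-residue.
(7/13) = -1 → non-residue.
(8/13) = -1 → non-residue.
(9/13) = +1 → QR.
(10/13) = +1 → QR.
(11/13) = -1 → non-residue.
Total quadratic residues among the 7: 2.

2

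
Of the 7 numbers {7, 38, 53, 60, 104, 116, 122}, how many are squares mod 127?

(7/127) = -1 → non-residue.
(38/127) = +1 → QR.
(53/127) = -1 → non-residue.
(60/127) = +1 → QR.
(104/127) = +1 → QR.
(116/127) = -1 → non-residue.
(122/127) = +1 → QR.
Total quadratic residues among the 7: 4.

4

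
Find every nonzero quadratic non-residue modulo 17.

Square k = 1,…,8 (k and 17−k give the same square):
1²=1, 2²=4, 3²=9, 4²=16, 5²≡8, 6²≡2, 7²≡15, 8²≡13 (mod 17).
The residues are {1, 2, 4, 8, 9, 13, 15, 16}; the non-residues are the remaining 8 nonzero classes.

3 5 6 7 10 11 12 14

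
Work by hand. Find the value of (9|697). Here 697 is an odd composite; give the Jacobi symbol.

1

Reciprocity: 9 ≡ 1 and 697 ≡ 1 (mod 4), so (9/697) = +(697/9).
Reduce top mod 9: now compute (4/9).
Pull out 2^2: since 9 ≡ 1 (mod 8), (2/9) = +1, so (2/9)^2 = +1.
Reached (1/9) = 1. Collecting the sign flips along the way, the symbol is +1.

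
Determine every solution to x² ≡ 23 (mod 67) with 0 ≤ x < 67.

Since 67 ≡ 3 (mod 4), a square root of 23 is 23^((67+1)/4) = 23^17 mod 67.
Repeated squaring: 23^2≡60, 23^4≡49, 23^8≡56, 23^16≡54 (mod 67).
23^17 = 23^(16+1) ≡ 36 (mod 67).
Check: 36² = 1296 ≡ 23 (mod 67). The two roots are 31 and 36.

31, 36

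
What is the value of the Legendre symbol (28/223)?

1

Pull out 2^2: since 223 ≡ 7 (mod 8), (2/223) = +1, so (2/223)^2 = +1.
Reciprocity: 7 ≡ 3 and 223 ≡ 3 (mod 4), so (7/223) = −(223/7).
Reduce top mod 7: now compute (6/7).
Pull out 2: since 7 ≡ 7 (mod 8), (2/7) = +1.
Reciprocity: 3 ≡ 3 and 7 ≡ 3 (mod 4), so (3/7) = −(7/3).
Reduce top mod 3: now compute (1/3).
Reached (1/3) = 1. Collecting the sign flips along the way, the symbol is +1.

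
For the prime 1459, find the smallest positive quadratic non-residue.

(2/1459) = −1, so 2 is the smallest positive non-residue mod 1459.

2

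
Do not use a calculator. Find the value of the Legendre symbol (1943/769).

1

First reduce: 1943 ≡ 405 (mod 769).
Reciprocity: 405 ≡ 1 and 769 ≡ 1 (mod 4), so (405/769) = +(769/405).
Reduce top mod 405: now compute (364/405).
Pull out 2^2: since 405 ≡ 5 (mod 8), (2/405) = -1, so (2/405)^2 = +1.
Reciprocity: 91 ≡ 3 and 405 ≡ 1 (mod 4), so (91/405) = +(405/91).
Reduce top mod 91: now compute (41/91).
Reciprocity: 41 ≡ 1 and 91 ≡ 3 (mod 4), so (41/91) = +(91/41).
Reduce top mod 41: now compute (9/41).
Reciprocity: 9 ≡ 1 and 41 ≡ 1 (mod 4), so (9/41) = +(41/9).
Reduce top mod 9: now compute (5/9).
Reciprocity: 5 ≡ 1 and 9 ≡ 1 (mod 4), so (5/9) = +(9/5).
Reduce top mod 5: now compute (4/5).
Pull out 2^2: since 5 ≡ 5 (mod 8), (2/5) = -1, so (2/5)^2 = +1.
Reached (1/5) = 1. Collecting the sign flips along the way, the symbol is +1.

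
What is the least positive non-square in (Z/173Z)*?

2

(2/173) = −1, so 2 is the smallest positive non-residue mod 173.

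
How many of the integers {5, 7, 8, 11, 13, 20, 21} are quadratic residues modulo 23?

(5/23) = -1 → non-residue.
(7/23) = -1 → non-residue.
(8/23) = +1 → QR.
(11/23) = -1 → non-residue.
(13/23) = +1 → QR.
(20/23) = -1 → non-residue.
(21/23) = -1 → non-residue.
Total quadratic residues among the 7: 2.

2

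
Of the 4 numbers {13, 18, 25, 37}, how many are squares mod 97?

2

(13/97) = -1 → non-residue.
(18/97) = +1 → QR.
(25/97) = +1 → QR.
(37/97) = -1 → non-residue.
Total quadratic residues among the 4: 2.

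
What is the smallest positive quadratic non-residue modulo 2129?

3

(2/2129) = +1, so 2 is a residue.
(3/2129) = −1, so 3 is the smallest positive non-residue mod 2129.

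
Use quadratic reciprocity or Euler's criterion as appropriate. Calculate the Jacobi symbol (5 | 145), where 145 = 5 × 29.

Reciprocity: 5 ≡ 1 and 145 ≡ 1 (mod 4), so (5/145) = +(145/5).
Reduce top mod 5: now compute (0/5).
Top reduces to 0: gcd > 1, so the symbol is 0.

0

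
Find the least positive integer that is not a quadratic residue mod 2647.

(2/2647) = +1, so 2 is a residue.
(3/2647) = −1, so 3 is the smallest positive non-residue mod 2647.

3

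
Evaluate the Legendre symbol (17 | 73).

Reciprocity: 17 ≡ 1 and 73 ≡ 1 (mod 4), so (17/73) = +(73/17).
Reduce top mod 17: now compute (5/17).
Reciprocity: 5 ≡ 1 and 17 ≡ 1 (mod 4), so (5/17) = +(17/5).
Reduce top mod 5: now compute (2/5).
Pull out 2: since 5 ≡ 5 (mod 8), (2/5) = -1.
Reached (1/5) = 1. Collecting the sign flips along the way, the symbol is -1.

-1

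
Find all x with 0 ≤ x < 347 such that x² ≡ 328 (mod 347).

37, 310

Since 347 ≡ 3 (mod 4), a square root of 328 is 328^((347+1)/4) = 328^87 mod 347.
Repeated squaring: 328^2≡14, 328^4≡196, 328^8≡246, 328^16≡138, 328^32≡306, 328^64≡293 (mod 347).
328^87 = 328^(64+16+4+2+1) ≡ 310 (mod 347).
Check: 310² = 96100 ≡ 328 (mod 347). The two roots are 37 and 310.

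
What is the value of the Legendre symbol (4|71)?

Euler's criterion: (4/71) ≡ 4^35 (mod 71).
4^2 ≡ 16 (mod 71)
4^4 ≡ 43 (mod 71)
4^8 ≡ 3 (mod 71)
4^16 ≡ 9 (mod 71)
4^32 ≡ 10 (mod 71)
4^35 = 4^(32+2+1) ≡ 1 (mod 71).
Result is 1, so (4/71) = 1.

1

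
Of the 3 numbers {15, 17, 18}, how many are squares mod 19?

(15/19) = -1 → non-residue.
(17/19) = +1 → QR.
(18/19) = -1 → non-residue.
Total quadratic residues among the 3: 1.

1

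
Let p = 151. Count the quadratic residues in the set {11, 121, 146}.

2

(11/151) = +1 → QR.
(121/151) = +1 → QR.
(146/151) = -1 → non-residue.
Total quadratic residues among the 3: 2.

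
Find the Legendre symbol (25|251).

1

Reciprocity: 25 ≡ 1 and 251 ≡ 3 (mod 4), so (25/251) = +(251/25).
Reduce top mod 25: now compute (1/25).
Reached (1/25) = 1. Collecting the sign flips along the way, the symbol is +1.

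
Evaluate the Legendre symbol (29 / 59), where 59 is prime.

1

Reciprocity: 29 ≡ 1 and 59 ≡ 3 (mod 4), so (29/59) = +(59/29).
Reduce top mod 29: now compute (1/29).
Reached (1/29) = 1. Collecting the sign flips along the way, the symbol is +1.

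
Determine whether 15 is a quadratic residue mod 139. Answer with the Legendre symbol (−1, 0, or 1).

Reciprocity: 15 ≡ 3 and 139 ≡ 3 (mod 4), so (15/139) = −(139/15).
Reduce top mod 15: now compute (4/15).
Pull out 2^2: since 15 ≡ 7 (mod 8), (2/15) = +1, so (2/15)^2 = +1.
Reached (1/15) = 1. Collecting the sign flips along the way, the symbol is -1.

-1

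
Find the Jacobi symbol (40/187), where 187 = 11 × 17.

Pull out 2^3: since 187 ≡ 3 (mod 8), (2/187) = -1, so (2/187)^3 = -1.
Reciprocity: 5 ≡ 1 and 187 ≡ 3 (mod 4), so (5/187) = +(187/5).
Reduce top mod 5: now compute (2/5).
Pull out 2: since 5 ≡ 5 (mod 8), (2/5) = -1.
Reached (1/5) = 1. Collecting the sign flips along the way, the symbol is +1.

1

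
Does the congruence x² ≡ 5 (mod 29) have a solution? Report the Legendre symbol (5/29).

Reciprocity: 5 ≡ 1 and 29 ≡ 1 (mod 4), so (5/29) = +(29/5).
Reduce top mod 5: now compute (4/5).
Pull out 2^2: since 5 ≡ 5 (mod 8), (2/5) = -1, so (2/5)^2 = +1.
Reached (1/5) = 1. Collecting the sign flips along the way, the symbol is +1.

1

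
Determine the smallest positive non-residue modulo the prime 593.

3

(2/593) = +1, so 2 is a residue.
(3/593) = −1, so 3 is the smallest positive non-residue mod 593.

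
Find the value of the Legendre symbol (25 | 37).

1

Reciprocity: 25 ≡ 1 and 37 ≡ 1 (mod 4), so (25/37) = +(37/25).
Reduce top mod 25: now compute (12/25).
Pull out 2^2: since 25 ≡ 1 (mod 8), (2/25) = +1, so (2/25)^2 = +1.
Reciprocity: 3 ≡ 3 and 25 ≡ 1 (mod 4), so (3/25) = +(25/3).
Reduce top mod 3: now compute (1/3).
Reached (1/3) = 1. Collecting the sign flips along the way, the symbol is +1.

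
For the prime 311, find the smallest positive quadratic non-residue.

(2/311) = +1, so 2 is a residue.
(3/311) = +1, so 3 is a residue.
(4/311) = +1, so 4 is a residue.
(5/311) = +1, so 5 is a residue.
(6/311) = +1, so 6 is a residue.
(7/311) = +1, so 7 is a residue.
(8/311) = +1, so 8 is a residue.
(9/311) = +1, so 9 is a residue.
(10/311) = +1, so 10 is a residue.
(11/311) = −1, so 11 is the smallest positive non-residue mod 311.

11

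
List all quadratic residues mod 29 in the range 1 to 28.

1 4 5 6 7 9 13 16 20 22 23 24 25 28

Square k = 1,…,14 (k and 29−k give the same square):
1²=1, 2²=4, 3²=9, 4²=16, 5²=25, 6²≡7, 7²≡20, 8²≡6, 9²≡23, 10²≡13, 11²≡5, 12²≡28, 13²≡24, 14²≡22 (mod 29).
So the quadratic residues mod 29 are {1, 4, 5, 6, 7, 9, 13, 16, 20, 22, 23, 24, 25, 28}.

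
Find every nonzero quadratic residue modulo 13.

1,3,4,9,10,12

Square k = 1,…,6 (k and 13−k give the same square):
1²=1, 2²=4, 3²=9, 4²≡3, 5²≡12, 6²≡10 (mod 13).
So the quadratic residues mod 13 are {1, 3, 4, 9, 10, 12}.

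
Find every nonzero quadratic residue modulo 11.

Square k = 1,…,5 (k and 11−k give the same square):
1²=1, 2²=4, 3²=9, 4²≡5, 5²≡3 (mod 11).
So the quadratic residues mod 11 are {1, 3, 4, 5, 9}.

1, 3, 4, 5, 9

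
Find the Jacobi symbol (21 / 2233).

0

Reciprocity: 21 ≡ 1 and 2233 ≡ 1 (mod 4), so (21/2233) = +(2233/21).
Reduce top mod 21: now compute (7/21).
Reciprocity: 7 ≡ 3 and 21 ≡ 1 (mod 4), so (7/21) = +(21/7).
Reduce top mod 7: now compute (0/7).
Top reduces to 0: gcd > 1, so the symbol is 0.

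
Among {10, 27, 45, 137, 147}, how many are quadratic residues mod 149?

(10/149) = -1 → non-residue.
(27/149) = -1 → non-residue.
(45/149) = +1 → QR.
(137/149) = -1 → non-residue.
(147/149) = -1 → non-residue.
Total quadratic residues among the 5: 1.

1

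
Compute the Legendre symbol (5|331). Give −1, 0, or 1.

Reciprocity: 5 ≡ 1 and 331 ≡ 3 (mod 4), so (5/331) = +(331/5).
Reduce top mod 5: now compute (1/5).
Reached (1/5) = 1. Collecting the sign flips along the way, the symbol is +1.

1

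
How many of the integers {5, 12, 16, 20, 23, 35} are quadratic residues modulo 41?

(5/41) = +1 → QR.
(12/41) = -1 → non-residue.
(16/41) = +1 → QR.
(20/41) = +1 → QR.
(23/41) = +1 → QR.
(35/41) = -1 → non-residue.
Total quadratic residues among the 6: 4.

4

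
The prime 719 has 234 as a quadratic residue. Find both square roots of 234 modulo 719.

Since 719 ≡ 3 (mod 4), a square root of 234 is 234^((719+1)/4) = 234^180 mod 719.
Repeated squaring: 234^2≡112, 234^4≡321, 234^8≡224, 234^16≡565, 234^32≡708, 234^64≡121, 234^128≡261 (mod 719).
234^180 = 234^(128+32+16+4) ≡ 166 (mod 719).
Check: 166² = 27556 ≡ 234 (mod 719). The two roots are 166 and 553.

166, 553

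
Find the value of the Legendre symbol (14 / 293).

1

Pull out 2: since 293 ≡ 5 (mod 8), (2/293) = -1.
Reciprocity: 7 ≡ 3 and 293 ≡ 1 (mod 4), so (7/293) = +(293/7).
Reduce top mod 7: now compute (6/7).
Pull out 2: since 7 ≡ 7 (mod 8), (2/7) = +1.
Reciprocity: 3 ≡ 3 and 7 ≡ 3 (mod 4), so (3/7) = −(7/3).
Reduce top mod 3: now compute (1/3).
Reached (1/3) = 1. Collecting the sign flips along the way, the symbol is +1.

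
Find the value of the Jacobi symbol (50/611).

-1

Pull out 2: since 611 ≡ 3 (mod 8), (2/611) = -1.
Reciprocity: 25 ≡ 1 and 611 ≡ 3 (mod 4), so (25/611) = +(611/25).
Reduce top mod 25: now compute (11/25).
Reciprocity: 11 ≡ 3 and 25 ≡ 1 (mod 4), so (11/25) = +(25/11).
Reduce top mod 11: now compute (3/11).
Reciprocity: 3 ≡ 3 and 11 ≡ 3 (mod 4), so (3/11) = −(11/3).
Reduce top mod 3: now compute (2/3).
Pull out 2: since 3 ≡ 3 (mod 8), (2/3) = -1.
Reached (1/3) = 1. Collecting the sign flips along the way, the symbol is -1.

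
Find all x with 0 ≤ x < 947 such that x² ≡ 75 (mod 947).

Since 947 ≡ 3 (mod 4), a square root of 75 is 75^((947+1)/4) = 75^237 mod 947.
Repeated squaring: 75^2≡890, 75^4≡408, 75^8≡739, 75^16≡649, 75^32≡733, 75^64≡340, 75^128≡66 (mod 947).
75^237 = 75^(128+64+32+8+4+1) ≡ 893 (mod 947).
Check: 893² = 797449 ≡ 75 (mod 947). The two roots are 54 and 893.

54, 893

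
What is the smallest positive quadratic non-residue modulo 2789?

2

(2/2789) = −1, so 2 is the smallest positive non-residue mod 2789.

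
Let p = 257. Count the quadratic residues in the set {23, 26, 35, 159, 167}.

4

(23/257) = +1 → QR.
(26/257) = +1 → QR.
(35/257) = +1 → QR.
(159/257) = +1 → QR.
(167/257) = -1 → non-residue.
Total quadratic residues among the 5: 4.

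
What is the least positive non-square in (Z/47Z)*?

5

(2/47) = +1, so 2 is a residue.
(3/47) = +1, so 3 is a residue.
(4/47) = +1, so 4 is a residue.
(5/47) = −1, so 5 is the smallest positive non-residue mod 47.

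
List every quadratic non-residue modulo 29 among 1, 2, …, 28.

Square k = 1,…,14 (k and 29−k give the same square):
1²=1, 2²=4, 3²=9, 4²=16, 5²=25, 6²≡7, 7²≡20, 8²≡6, 9²≡23, 10²≡13, 11²≡5, 12²≡28, 13²≡24, 14²≡22 (mod 29).
The residues are {1, 4, 5, 6, 7, 9, 13, 16, 20, 22, 23, 24, 25, 28}; the non-residues are the remaining 14 nonzero classes.

2, 3, 8, 10, 11, 12, 14, 15, 17, 18, 19, 21, 26, 27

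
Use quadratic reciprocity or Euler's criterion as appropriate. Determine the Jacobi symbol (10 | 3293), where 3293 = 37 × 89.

1

Pull out 2: since 3293 ≡ 5 (mod 8), (2/3293) = -1.
Reciprocity: 5 ≡ 1 and 3293 ≡ 1 (mod 4), so (5/3293) = +(3293/5).
Reduce top mod 5: now compute (3/5).
Reciprocity: 3 ≡ 3 and 5 ≡ 1 (mod 4), so (3/5) = +(5/3).
Reduce top mod 3: now compute (2/3).
Pull out 2: since 3 ≡ 3 (mod 8), (2/3) = -1.
Reached (1/3) = 1. Collecting the sign flips along the way, the symbol is +1.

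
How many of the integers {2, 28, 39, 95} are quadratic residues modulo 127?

(2/127) = +1 → QR.
(28/127) = -1 → non-residue.
(39/127) = -1 → non-residue.
(95/127) = -1 → non-residue.
Total quadratic residues among the 4: 1.

1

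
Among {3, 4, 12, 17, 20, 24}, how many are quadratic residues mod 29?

(3/29) = -1 → non-residue.
(4/29) = +1 → QR.
(12/29) = -1 → non-residue.
(17/29) = -1 → non-residue.
(20/29) = +1 → QR.
(24/29) = +1 → QR.
Total quadratic residues among the 6: 3.

3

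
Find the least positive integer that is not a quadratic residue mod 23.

5

(2/23) = +1, so 2 is a residue.
(3/23) = +1, so 3 is a residue.
(4/23) = +1, so 4 is a residue.
(5/23) = −1, so 5 is the smallest positive non-residue mod 23.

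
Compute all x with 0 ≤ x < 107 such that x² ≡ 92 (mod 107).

29, 78

Since 107 ≡ 3 (mod 4), a square root of 92 is 92^((107+1)/4) = 92^27 mod 107.
Repeated squaring: 92^2≡11, 92^4≡14, 92^8≡89, 92^16≡3 (mod 107).
92^27 = 92^(16+8+2+1) ≡ 29 (mod 107).
Check: 29² = 841 ≡ 92 (mod 107). The two roots are 29 and 78.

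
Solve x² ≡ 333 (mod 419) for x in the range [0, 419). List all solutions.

137, 282

Since 419 ≡ 3 (mod 4), a square root of 333 is 333^((419+1)/4) = 333^105 mod 419.
Repeated squaring: 333^2≡273, 333^4≡366, 333^8≡295, 333^16≡292, 333^32≡207, 333^64≡111 (mod 419).
333^105 = 333^(64+32+8+1) ≡ 137 (mod 419).
Check: 137² = 18769 ≡ 333 (mod 419). The two roots are 137 and 282.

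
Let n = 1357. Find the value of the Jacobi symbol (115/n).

0

Reciprocity: 115 ≡ 3 and 1357 ≡ 1 (mod 4), so (115/1357) = +(1357/115).
Reduce top mod 115: now compute (92/115).
Pull out 2^2: since 115 ≡ 3 (mod 8), (2/115) = -1, so (2/115)^2 = +1.
Reciprocity: 23 ≡ 3 and 115 ≡ 3 (mod 4), so (23/115) = −(115/23).
Reduce top mod 23: now compute (0/23).
Top reduces to 0: gcd > 1, so the symbol is 0.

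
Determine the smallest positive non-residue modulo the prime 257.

3

(2/257) = +1, so 2 is a residue.
(3/257) = −1, so 3 is the smallest positive non-residue mod 257.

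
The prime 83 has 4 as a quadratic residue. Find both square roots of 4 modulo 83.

Since 83 ≡ 3 (mod 4), a square root of 4 is 4^((83+1)/4) = 4^21 mod 83.
Repeated squaring: 4^2≡16, 4^4≡7, 4^8≡49, 4^16≡77 (mod 83).
4^21 = 4^(16+4+1) ≡ 81 (mod 83).
Check: 81² = 6561 ≡ 4 (mod 83). The two roots are 2 and 81.

2, 81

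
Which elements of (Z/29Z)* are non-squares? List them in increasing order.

Square k = 1,…,14 (k and 29−k give the same square):
1²=1, 2²=4, 3²=9, 4²=16, 5²=25, 6²≡7, 7²≡20, 8²≡6, 9²≡23, 10²≡13, 11²≡5, 12²≡28, 13²≡24, 14²≡22 (mod 29).
The residues are {1, 4, 5, 6, 7, 9, 13, 16, 20, 22, 23, 24, 25, 28}; the non-residues are the remaining 14 nonzero classes.

2 3 8 10 11 12 14 15 17 18 19 21 26 27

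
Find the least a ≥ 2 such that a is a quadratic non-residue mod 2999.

17

(2/2999) = +1, so 2 is a residue.
(3/2999) = +1, so 3 is a residue.
(4/2999) = +1, so 4 is a residue.
(5/2999) = +1, so 5 is a residue.
(6/2999) = +1, so 6 is a residue.
(7/2999) = +1, so 7 is a residue.
(8/2999) = +1, so 8 is a residue.
(9/2999) = +1, so 9 is a residue.
(10/2999) = +1, so 10 is a residue.
(11/2999) = +1, so 11 is a residue.
(12/2999) = +1, so 12 is a residue.
(13/2999) = +1, so 13 is a residue.
(14/2999) = +1, so 14 is a residue.
(15/2999) = +1, so 15 is a residue.
(16/2999) = +1, so 16 is a residue.
(17/2999) = −1, so 17 is the smallest positive non-residue mod 2999.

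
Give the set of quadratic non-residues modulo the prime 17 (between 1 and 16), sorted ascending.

3 5 6 7 10 11 12 14

Square k = 1,…,8 (k and 17−k give the same square):
1²=1, 2²=4, 3²=9, 4²=16, 5²≡8, 6²≡2, 7²≡15, 8²≡13 (mod 17).
The residues are {1, 2, 4, 8, 9, 13, 15, 16}; the non-residues are the remaining 8 nonzero classes.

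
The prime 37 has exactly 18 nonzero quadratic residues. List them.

1, 3, 4, 7, 9, 10, 11, 12, 16, 21, 25, 26, 27, 28, 30, 33, 34, 36

Square k = 1,…,18 (k and 37−k give the same square):
1²=1, 2²=4, 3²=9, 4²=16, 5²=25, 6²=36, 7²≡12, 8²≡27, 9²≡7, 10²≡26, 11²≡10, 12²≡33, 13²≡21, 14²≡11, 15²≡3, 16²≡34, 17²≡30, 18²≡28 (mod 37).
So the quadratic residues mod 37 are {1, 3, 4, 7, 9, 10, 11, 12, 16, 21, 25, 26, 27, 28, 30, 33, 34, 36}.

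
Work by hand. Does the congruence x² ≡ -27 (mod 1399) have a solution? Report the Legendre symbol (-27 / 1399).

1

First reduce: -27 ≡ 1372 (mod 1399).
Pull out 2^2: since 1399 ≡ 7 (mod 8), (2/1399) = +1, so (2/1399)^2 = +1.
Reciprocity: 343 ≡ 3 and 1399 ≡ 3 (mod 4), so (343/1399) = −(1399/343).
Reduce top mod 343: now compute (27/343).
Reciprocity: 27 ≡ 3 and 343 ≡ 3 (mod 4), so (27/343) = −(343/27).
Reduce top mod 27: now compute (19/27).
Reciprocity: 19 ≡ 3 and 27 ≡ 3 (mod 4), so (19/27) = −(27/19).
Reduce top mod 19: now compute (8/19).
Pull out 2^3: since 19 ≡ 3 (mod 8), (2/19) = -1, so (2/19)^3 = -1.
Reached (1/19) = 1. Collecting the sign flips along the way, the symbol is +1.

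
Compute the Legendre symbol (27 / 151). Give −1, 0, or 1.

-1

Reciprocity: 27 ≡ 3 and 151 ≡ 3 (mod 4), so (27/151) = −(151/27).
Reduce top mod 27: now compute (16/27).
Pull out 2^4: since 27 ≡ 3 (mod 8), (2/27) = -1, so (2/27)^4 = +1.
Reached (1/27) = 1. Collecting the sign flips along the way, the symbol is -1.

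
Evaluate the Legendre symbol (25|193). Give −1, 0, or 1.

Euler's criterion: (25/193) ≡ 25^96 (mod 193).
25^2 ≡ 46 (mod 193)
25^4 ≡ 186 (mod 193)
25^8 ≡ 49 (mod 193)
25^16 ≡ 85 (mod 193)
25^32 ≡ 84 (mod 193)
25^64 ≡ 108 (mod 193)
25^96 = 25^(64+32) ≡ 1 (mod 193).
Result is 1, so (25/193) = 1.

1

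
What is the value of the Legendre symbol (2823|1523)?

First reduce: 2823 ≡ 1300 (mod 1523).
Pull out 2^2: since 1523 ≡ 3 (mod 8), (2/1523) = -1, so (2/1523)^2 = +1.
Reciprocity: 325 ≡ 1 and 1523 ≡ 3 (mod 4), so (325/1523) = +(1523/325).
Reduce top mod 325: now compute (223/325).
Reciprocity: 223 ≡ 3 and 325 ≡ 1 (mod 4), so (223/325) = +(325/223).
Reduce top mod 223: now compute (102/223).
Pull out 2: since 223 ≡ 7 (mod 8), (2/223) = +1.
Reciprocity: 51 ≡ 3 and 223 ≡ 3 (mod 4), so (51/223) = −(223/51).
Reduce top mod 51: now compute (19/51).
Reciprocity: 19 ≡ 3 and 51 ≡ 3 (mod 4), so (19/51) = −(51/19).
Reduce top mod 19: now compute (13/19).
Reciprocity: 13 ≡ 1 and 19 ≡ 3 (mod 4), so (13/19) = +(19/13).
Reduce top mod 13: now compute (6/13).
Pull out 2: since 13 ≡ 5 (mod 8), (2/13) = -1.
Reciprocity: 3 ≡ 3 and 13 ≡ 1 (mod 4), so (3/13) = +(13/3).
Reduce top mod 3: now compute (1/3).
Reached (1/3) = 1. Collecting the sign flips along the way, the symbol is -1.

-1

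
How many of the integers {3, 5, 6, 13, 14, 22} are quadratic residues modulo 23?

3

(3/23) = +1 → QR.
(5/23) = -1 → non-residue.
(6/23) = +1 → QR.
(13/23) = +1 → QR.
(14/23) = -1 → non-residue.
(22/23) = -1 → non-residue.
Total quadratic residues among the 6: 3.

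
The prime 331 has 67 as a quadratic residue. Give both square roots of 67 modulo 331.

27, 304

Since 331 ≡ 3 (mod 4), a square root of 67 is 67^((331+1)/4) = 67^83 mod 331.
Repeated squaring: 67^2≡186, 67^4≡172, 67^8≡125, 67^16≡68, 67^32≡321, 67^64≡100 (mod 331).
67^83 = 67^(64+16+2+1) ≡ 304 (mod 331).
Check: 304² = 92416 ≡ 67 (mod 331). The two roots are 27 and 304.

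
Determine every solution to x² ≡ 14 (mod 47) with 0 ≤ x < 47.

22, 25

Since 47 ≡ 3 (mod 4), a square root of 14 is 14^((47+1)/4) = 14^12 mod 47.
Repeated squaring: 14^2≡8, 14^4≡17, 14^8≡7 (mod 47).
14^12 = 14^(8+4) ≡ 25 (mod 47).
Check: 25² = 625 ≡ 14 (mod 47). The two roots are 22 and 25.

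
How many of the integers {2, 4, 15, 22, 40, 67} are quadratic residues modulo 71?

(2/71) = +1 → QR.
(4/71) = +1 → QR.
(15/71) = +1 → QR.
(22/71) = -1 → non-residue.
(40/71) = +1 → QR.
(67/71) = -1 → non-residue.
Total quadratic residues among the 6: 4.

4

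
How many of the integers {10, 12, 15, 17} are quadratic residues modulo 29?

(10/29) = -1 → non-residue.
(12/29) = -1 → non-residue.
(15/29) = -1 → non-residue.
(17/29) = -1 → non-residue.
Total quadratic residues among the 4: 0.

0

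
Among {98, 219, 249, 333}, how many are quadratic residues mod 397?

(98/397) = -1 → non-residue.
(219/397) = +1 → QR.
(249/397) = +1 → QR.
(333/397) = +1 → QR.
Total quadratic residues among the 4: 3.

3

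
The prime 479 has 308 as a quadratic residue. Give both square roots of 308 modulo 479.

97, 382

Since 479 ≡ 3 (mod 4), a square root of 308 is 308^((479+1)/4) = 308^120 mod 479.
Repeated squaring: 308^2≡22, 308^4≡5, 308^8≡25, 308^16≡146, 308^32≡240, 308^64≡120 (mod 479).
308^120 = 308^(64+32+16+8) ≡ 97 (mod 479).
Check: 97² = 9409 ≡ 308 (mod 479). The two roots are 97 and 382.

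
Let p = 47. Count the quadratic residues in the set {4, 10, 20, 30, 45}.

(4/47) = +1 → QR.
(10/47) = -1 → non-residue.
(20/47) = -1 → non-residue.
(30/47) = -1 → non-residue.
(45/47) = -1 → non-residue.
Total quadratic residues among the 5: 1.

1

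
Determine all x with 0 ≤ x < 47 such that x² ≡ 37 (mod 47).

15, 32

Since 47 ≡ 3 (mod 4), a square root of 37 is 37^((47+1)/4) = 37^12 mod 47.
Repeated squaring: 37^2≡6, 37^4≡36, 37^8≡27 (mod 47).
37^12 = 37^(8+4) ≡ 32 (mod 47).
Check: 32² = 1024 ≡ 37 (mod 47). The two roots are 15 and 32.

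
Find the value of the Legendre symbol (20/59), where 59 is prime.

Pull out 2^2: since 59 ≡ 3 (mod 8), (2/59) = -1, so (2/59)^2 = +1.
Reciprocity: 5 ≡ 1 and 59 ≡ 3 (mod 4), so (5/59) = +(59/5).
Reduce top mod 5: now compute (4/5).
Pull out 2^2: since 5 ≡ 5 (mod 8), (2/5) = -1, so (2/5)^2 = +1.
Reached (1/5) = 1. Collecting the sign flips along the way, the symbol is +1.

1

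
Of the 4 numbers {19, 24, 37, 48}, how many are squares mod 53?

2

(19/53) = -1 → non-residue.
(24/53) = +1 → QR.
(37/53) = +1 → QR.
(48/53) = -1 → non-residue.
Total quadratic residues among the 4: 2.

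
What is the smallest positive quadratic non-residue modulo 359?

7

(2/359) = +1, so 2 is a residue.
(3/359) = +1, so 3 is a residue.
(4/359) = +1, so 4 is a residue.
(5/359) = +1, so 5 is a residue.
(6/359) = +1, so 6 is a residue.
(7/359) = −1, so 7 is the smallest positive non-residue mod 359.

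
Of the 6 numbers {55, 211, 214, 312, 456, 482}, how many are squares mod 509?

2

(55/509) = +1 → QR.
(211/509) = +1 → QR.
(214/509) = -1 → non-residue.
(312/509) = -1 → non-residue.
(456/509) = -1 → non-residue.
(482/509) = -1 → non-residue.
Total quadratic residues among the 6: 2.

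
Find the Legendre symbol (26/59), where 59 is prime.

Pull out 2: since 59 ≡ 3 (mod 8), (2/59) = -1.
Reciprocity: 13 ≡ 1 and 59 ≡ 3 (mod 4), so (13/59) = +(59/13).
Reduce top mod 13: now compute (7/13).
Reciprocity: 7 ≡ 3 and 13 ≡ 1 (mod 4), so (7/13) = +(13/7).
Reduce top mod 7: now compute (6/7).
Pull out 2: since 7 ≡ 7 (mod 8), (2/7) = +1.
Reciprocity: 3 ≡ 3 and 7 ≡ 3 (mod 4), so (3/7) = −(7/3).
Reduce top mod 3: now compute (1/3).
Reached (1/3) = 1. Collecting the sign flips along the way, the symbol is +1.

1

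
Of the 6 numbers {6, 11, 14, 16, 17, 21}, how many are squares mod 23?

(6/23) = +1 → QR.
(11/23) = -1 → non-residue.
(14/23) = -1 → non-residue.
(16/23) = +1 → QR.
(17/23) = -1 → non-residue.
(21/23) = -1 → non-residue.
Total quadratic residues among the 6: 2.

2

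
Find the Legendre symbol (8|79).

Euler's criterion: (8/79) ≡ 8^39 (mod 79).
8^2 ≡ 64 (mod 79)
8^4 ≡ 67 (mod 79)
8^8 ≡ 65 (mod 79)
8^16 ≡ 38 (mod 79)
8^32 ≡ 22 (mod 79)
8^39 = 8^(32+4+2+1) ≡ 1 (mod 79).
Result is 1, so (8/79) = 1.

1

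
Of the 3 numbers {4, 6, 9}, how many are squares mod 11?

(4/11) = +1 → QR.
(6/11) = -1 → non-residue.
(9/11) = +1 → QR.
Total quadratic residues among the 3: 2.

2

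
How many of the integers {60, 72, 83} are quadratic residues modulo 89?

(60/89) = -1 → non-residue.
(72/89) = +1 → QR.
(83/89) = -1 → non-residue.
Total quadratic residues among the 3: 1.

1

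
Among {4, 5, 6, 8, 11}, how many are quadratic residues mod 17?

(4/17) = +1 → QR.
(5/17) = -1 → non-residue.
(6/17) = -1 → non-residue.
(8/17) = +1 → QR.
(11/17) = -1 → non-residue.
Total quadratic residues among the 5: 2.

2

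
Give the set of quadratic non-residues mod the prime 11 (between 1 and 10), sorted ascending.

Square k = 1,…,5 (k and 11−k give the same square):
1²=1, 2²=4, 3²=9, 4²≡5, 5²≡3 (mod 11).
The residues are {1, 3, 4, 5, 9}; the non-residues are the remaining 5 nonzero classes.

2, 6, 7, 8, 10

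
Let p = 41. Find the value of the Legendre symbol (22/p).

Euler's criterion: (22/41) ≡ 22^20 (mod 41).
22^2 ≡ 33 (mod 41)
22^4 ≡ 23 (mod 41)
22^8 ≡ 37 (mod 41)
22^16 ≡ 16 (mod 41)
22^20 = 22^(16+4) ≡ 40 (mod 41).
Result is 40 ≡ −1, so (22/41) = −1.

-1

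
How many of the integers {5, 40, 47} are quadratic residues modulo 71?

(5/71) = +1 → QR.
(40/71) = +1 → QR.
(47/71) = -1 → non-residue.
Total quadratic residues among the 3: 2.

2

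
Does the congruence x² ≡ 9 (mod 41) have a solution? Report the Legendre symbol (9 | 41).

Reciprocity: 9 ≡ 1 and 41 ≡ 1 (mod 4), so (9/41) = +(41/9).
Reduce top mod 9: now compute (5/9).
Reciprocity: 5 ≡ 1 and 9 ≡ 1 (mod 4), so (5/9) = +(9/5).
Reduce top mod 5: now compute (4/5).
Pull out 2^2: since 5 ≡ 5 (mod 8), (2/5) = -1, so (2/5)^2 = +1.
Reached (1/5) = 1. Collecting the sign flips along the way, the symbol is +1.

1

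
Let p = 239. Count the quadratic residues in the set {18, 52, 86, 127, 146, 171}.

(18/239) = +1 → QR.
(52/239) = -1 → non-residue.
(86/239) = -1 → non-residue.
(127/239) = +1 → QR.
(146/239) = -1 → non-residue.
(171/239) = -1 → non-residue.
Total quadratic residues among the 6: 2.

2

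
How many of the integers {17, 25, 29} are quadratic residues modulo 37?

1

(17/37) = -1 → non-residue.
(25/37) = +1 → QR.
(29/37) = -1 → non-residue.
Total quadratic residues among the 3: 1.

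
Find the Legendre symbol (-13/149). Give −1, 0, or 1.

First reduce: -13 ≡ 136 (mod 149).
Pull out 2^3: since 149 ≡ 5 (mod 8), (2/149) = -1, so (2/149)^3 = -1.
Reciprocity: 17 ≡ 1 and 149 ≡ 1 (mod 4), so (17/149) = +(149/17).
Reduce top mod 17: now compute (13/17).
Reciprocity: 13 ≡ 1 and 17 ≡ 1 (mod 4), so (13/17) = +(17/13).
Reduce top mod 13: now compute (4/13).
Pull out 2^2: since 13 ≡ 5 (mod 8), (2/13) = -1, so (2/13)^2 = +1.
Reached (1/13) = 1. Collecting the sign flips along the way, the symbol is -1.

-1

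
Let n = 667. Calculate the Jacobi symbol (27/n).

Reciprocity: 27 ≡ 3 and 667 ≡ 3 (mod 4), so (27/667) = −(667/27).
Reduce top mod 27: now compute (19/27).
Reciprocity: 19 ≡ 3 and 27 ≡ 3 (mod 4), so (19/27) = −(27/19).
Reduce top mod 19: now compute (8/19).
Pull out 2^3: since 19 ≡ 3 (mod 8), (2/19) = -1, so (2/19)^3 = -1.
Reached (1/19) = 1. Collecting the sign flips along the way, the symbol is -1.

-1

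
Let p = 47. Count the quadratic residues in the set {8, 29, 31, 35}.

1

(8/47) = +1 → QR.
(29/47) = -1 → non-residue.
(31/47) = -1 → non-residue.
(35/47) = -1 → non-residue.
Total quadratic residues among the 4: 1.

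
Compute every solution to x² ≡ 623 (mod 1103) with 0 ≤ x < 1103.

309, 794

Since 1103 ≡ 3 (mod 4), a square root of 623 is 623^((1103+1)/4) = 623^276 mod 1103.
Repeated squaring: 623^2≡976, 623^4≡687, 623^8≡988, 623^16≡1092, 623^32≡121, 623^64≡302, 623^128≡758, 623^256≡1004 (mod 1103).
623^276 = 623^(256+16+4) ≡ 309 (mod 1103).
Check: 309² = 95481 ≡ 623 (mod 1103). The two roots are 309 and 794.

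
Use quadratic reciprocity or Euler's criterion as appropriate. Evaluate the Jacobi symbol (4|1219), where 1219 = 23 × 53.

Pull out 2^2: since 1219 ≡ 3 (mod 8), (2/1219) = -1, so (2/1219)^2 = +1.
Reached (1/1219) = 1. Collecting the sign flips along the way, the symbol is +1.

1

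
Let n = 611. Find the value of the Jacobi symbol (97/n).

Reciprocity: 97 ≡ 1 and 611 ≡ 3 (mod 4), so (97/611) = +(611/97).
Reduce top mod 97: now compute (29/97).
Reciprocity: 29 ≡ 1 and 97 ≡ 1 (mod 4), so (29/97) = +(97/29).
Reduce top mod 29: now compute (10/29).
Pull out 2: since 29 ≡ 5 (mod 8), (2/29) = -1.
Reciprocity: 5 ≡ 1 and 29 ≡ 1 (mod 4), so (5/29) = +(29/5).
Reduce top mod 5: now compute (4/5).
Pull out 2^2: since 5 ≡ 5 (mod 8), (2/5) = -1, so (2/5)^2 = +1.
Reached (1/5) = 1. Collecting the sign flips along the way, the symbol is -1.

-1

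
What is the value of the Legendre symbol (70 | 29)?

-1

First reduce: 70 ≡ 12 (mod 29).
Pull out 2^2: since 29 ≡ 5 (mod 8), (2/29) = -1, so (2/29)^2 = +1.
Reciprocity: 3 ≡ 3 and 29 ≡ 1 (mod 4), so (3/29) = +(29/3).
Reduce top mod 3: now compute (2/3).
Pull out 2: since 3 ≡ 3 (mod 8), (2/3) = -1.
Reached (1/3) = 1. Collecting the sign flips along the way, the symbol is -1.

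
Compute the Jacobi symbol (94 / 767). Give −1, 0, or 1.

1

Pull out 2: since 767 ≡ 7 (mod 8), (2/767) = +1.
Reciprocity: 47 ≡ 3 and 767 ≡ 3 (mod 4), so (47/767) = −(767/47).
Reduce top mod 47: now compute (15/47).
Reciprocity: 15 ≡ 3 and 47 ≡ 3 (mod 4), so (15/47) = −(47/15).
Reduce top mod 15: now compute (2/15).
Pull out 2: since 15 ≡ 7 (mod 8), (2/15) = +1.
Reached (1/15) = 1. Collecting the sign flips along the way, the symbol is +1.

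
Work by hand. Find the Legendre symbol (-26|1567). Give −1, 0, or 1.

First reduce: -26 ≡ 1541 (mod 1567).
Reciprocity: 1541 ≡ 1 and 1567 ≡ 3 (mod 4), so (1541/1567) = +(1567/1541).
Reduce top mod 1541: now compute (26/1541).
Pull out 2: since 1541 ≡ 5 (mod 8), (2/1541) = -1.
Reciprocity: 13 ≡ 1 and 1541 ≡ 1 (mod 4), so (13/1541) = +(1541/13).
Reduce top mod 13: now compute (7/13).
Reciprocity: 7 ≡ 3 and 13 ≡ 1 (mod 4), so (7/13) = +(13/7).
Reduce top mod 7: now compute (6/7).
Pull out 2: since 7 ≡ 7 (mod 8), (2/7) = +1.
Reciprocity: 3 ≡ 3 and 7 ≡ 3 (mod 4), so (3/7) = −(7/3).
Reduce top mod 3: now compute (1/3).
Reached (1/3) = 1. Collecting the sign flips along the way, the symbol is +1.

1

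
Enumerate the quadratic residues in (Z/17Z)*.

1,2,4,8,9,13,15,16

Square k = 1,…,8 (k and 17−k give the same square):
1²=1, 2²=4, 3²=9, 4²=16, 5²≡8, 6²≡2, 7²≡15, 8²≡13 (mod 17).
So the quadratic residues mod 17 are {1, 2, 4, 8, 9, 13, 15, 16}.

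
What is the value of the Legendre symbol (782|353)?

Euler's criterion: (782/353) ≡ 76^176 (mod 353).
76^2 ≡ 128 (mod 353)
76^4 ≡ 146 (mod 353)
76^8 ≡ 136 (mod 353)
76^16 ≡ 140 (mod 353)
76^32 ≡ 185 (mod 353)
76^64 ≡ 337 (mod 353)
76^128 ≡ 256 (mod 353)
76^176 = 76^(128+32+16) ≡ 1 (mod 353).
Result is 1, so (782/353) = 1.

1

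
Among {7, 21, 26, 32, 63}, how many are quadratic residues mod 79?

3

(7/79) = -1 → non-residue.
(21/79) = +1 → QR.
(26/79) = +1 → QR.
(32/79) = +1 → QR.
(63/79) = -1 → non-residue.
Total quadratic residues among the 5: 3.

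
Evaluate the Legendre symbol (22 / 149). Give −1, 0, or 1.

1

Euler's criterion: (22/149) ≡ 22^74 (mod 149).
22^2 ≡ 37 (mod 149)
22^4 ≡ 28 (mod 149)
22^8 ≡ 39 (mod 149)
22^16 ≡ 31 (mod 149)
22^32 ≡ 67 (mod 149)
22^64 ≡ 19 (mod 149)
22^74 = 22^(64+8+2) ≡ 1 (mod 149).
Result is 1, so (22/149) = 1.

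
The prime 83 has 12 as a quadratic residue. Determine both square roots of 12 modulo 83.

Since 83 ≡ 3 (mod 4), a square root of 12 is 12^((83+1)/4) = 12^21 mod 83.
Repeated squaring: 12^2≡61, 12^4≡69, 12^8≡30, 12^16≡70 (mod 83).
12^21 = 12^(16+4+1) ≡ 26 (mod 83).
Check: 26² = 676 ≡ 12 (mod 83). The two roots are 26 and 57.

26, 57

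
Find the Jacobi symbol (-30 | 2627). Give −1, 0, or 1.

First reduce: -30 ≡ 2597 (mod 2627).
Reciprocity: 2597 ≡ 1 and 2627 ≡ 3 (mod 4), so (2597/2627) = +(2627/2597).
Reduce top mod 2597: now compute (30/2597).
Pull out 2: since 2597 ≡ 5 (mod 8), (2/2597) = -1.
Reciprocity: 15 ≡ 3 and 2597 ≡ 1 (mod 4), so (15/2597) = +(2597/15).
Reduce top mod 15: now compute (2/15).
Pull out 2: since 15 ≡ 7 (mod 8), (2/15) = +1.
Reached (1/15) = 1. Collecting the sign flips along the way, the symbol is -1.

-1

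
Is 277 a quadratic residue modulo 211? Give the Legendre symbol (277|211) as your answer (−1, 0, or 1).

Euler's criterion: (277/211) ≡ 66^105 (mod 211).
66^2 ≡ 136 (mod 211)
66^4 ≡ 139 (mod 211)
66^8 ≡ 120 (mod 211)
66^16 ≡ 52 (mod 211)
66^32 ≡ 172 (mod 211)
66^64 ≡ 44 (mod 211)
66^105 = 66^(64+32+8+1) ≡ 1 (mod 211).
Result is 1, so (277/211) = 1.

1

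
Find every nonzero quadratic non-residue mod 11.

2, 6, 7, 8, 10

Square k = 1,…,5 (k and 11−k give the same square):
1²=1, 2²=4, 3²=9, 4²≡5, 5²≡3 (mod 11).
The residues are {1, 3, 4, 5, 9}; the non-residues are the remaining 5 nonzero classes.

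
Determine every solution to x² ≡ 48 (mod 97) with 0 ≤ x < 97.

97 ≡ 1 (mod 4), so we find a root by search.
Trying successive values, 40² = 1600 ≡ 48 (mod 97). The other root is 97 − 40 = 57.

40, 57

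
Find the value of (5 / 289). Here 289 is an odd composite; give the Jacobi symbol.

1

Reciprocity: 5 ≡ 1 and 289 ≡ 1 (mod 4), so (5/289) = +(289/5).
Reduce top mod 5: now compute (4/5).
Pull out 2^2: since 5 ≡ 5 (mod 8), (2/5) = -1, so (2/5)^2 = +1.
Reached (1/5) = 1. Collecting the sign flips along the way, the symbol is +1.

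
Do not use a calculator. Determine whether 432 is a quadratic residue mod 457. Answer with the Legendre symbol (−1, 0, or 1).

Pull out 2^4: since 457 ≡ 1 (mod 8), (2/457) = +1, so (2/457)^4 = +1.
Reciprocity: 27 ≡ 3 and 457 ≡ 1 (mod 4), so (27/457) = +(457/27).
Reduce top mod 27: now compute (25/27).
Reciprocity: 25 ≡ 1 and 27 ≡ 3 (mod 4), so (25/27) = +(27/25).
Reduce top mod 25: now compute (2/25).
Pull out 2: since 25 ≡ 1 (mod 8), (2/25) = +1.
Reached (1/25) = 1. Collecting the sign flips along the way, the symbol is +1.

1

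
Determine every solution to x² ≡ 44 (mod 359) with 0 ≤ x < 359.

Since 359 ≡ 3 (mod 4), a square root of 44 is 44^((359+1)/4) = 44^90 mod 359.
Repeated squaring: 44^2≡141, 44^4≡136, 44^8≡187, 44^16≡146, 44^32≡135, 44^64≡275 (mod 359).
44^90 = 44^(64+16+8+2) ≡ 54 (mod 359).
Check: 54² = 2916 ≡ 44 (mod 359). The two roots are 54 and 305.

54, 305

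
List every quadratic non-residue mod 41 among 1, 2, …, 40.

Square k = 1,…,20 (k and 41−k give the same square):
1²=1, 2²=4, 3²=9, 4²=16, 5²=25, 6²=36, 7²≡8, 8²≡23, 9²≡40, 10²≡18, 11²≡39, 12²≡21, 13²≡5, 14²≡32, 15²≡20, 16²≡10, 17²≡2, 18²≡37, 19²≡33, 20²≡31 (mod 41).
The residues are {1, 2, 4, 5, 8, 9, 10, 16, 18, 20, 21, 23, 25, 31, 32, 33, 36, 37, 39, 40}; the non-residues are the remaining 20 nonzero classes.

3 6 7 11 12 13 14 15 17 19 22 24 26 27 28 29 30 34 35 38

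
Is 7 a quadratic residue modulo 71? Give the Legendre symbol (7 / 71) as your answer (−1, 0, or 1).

-1

Euler's criterion: (7/71) ≡ 7^35 (mod 71).
7^2 ≡ 49 (mod 71)
7^4 ≡ 58 (mod 71)
7^8 ≡ 27 (mod 71)
7^16 ≡ 19 (mod 71)
7^32 ≡ 6 (mod 71)
7^35 = 7^(32+2+1) ≡ 70 (mod 71).
Result is 70 ≡ −1, so (7/71) = −1.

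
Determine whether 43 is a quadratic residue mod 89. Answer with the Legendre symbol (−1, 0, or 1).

-1

Reciprocity: 43 ≡ 3 and 89 ≡ 1 (mod 4), so (43/89) = +(89/43).
Reduce top mod 43: now compute (3/43).
Reciprocity: 3 ≡ 3 and 43 ≡ 3 (mod 4), so (3/43) = −(43/3).
Reduce top mod 3: now compute (1/3).
Reached (1/3) = 1. Collecting the sign flips along the way, the symbol is -1.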